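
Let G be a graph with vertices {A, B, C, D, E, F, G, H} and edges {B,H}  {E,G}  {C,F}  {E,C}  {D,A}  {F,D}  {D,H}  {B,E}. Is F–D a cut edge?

No

After removing F–D, the path F-C-E-B-H-D still connects them, so the edge is not a bridge.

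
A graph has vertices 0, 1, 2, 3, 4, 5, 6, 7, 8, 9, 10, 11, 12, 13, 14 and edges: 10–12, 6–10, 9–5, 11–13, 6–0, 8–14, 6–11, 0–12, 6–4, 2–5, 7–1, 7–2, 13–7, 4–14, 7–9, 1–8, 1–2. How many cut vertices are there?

Removing 6 increases the component count from 2 to 3, so 6 is a cut vertex.
By contrast removing 8 leaves 2 components; it is not a cut vertex. No other vertex is a cut vertex either.

1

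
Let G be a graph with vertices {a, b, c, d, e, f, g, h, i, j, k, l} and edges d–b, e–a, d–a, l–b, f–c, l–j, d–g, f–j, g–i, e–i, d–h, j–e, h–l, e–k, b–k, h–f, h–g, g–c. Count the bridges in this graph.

0

The edges on the cycle l-b-k-e-j-l are not bridges since each lies on that cycle.
Every edge lies on some cycle, so there are no bridges.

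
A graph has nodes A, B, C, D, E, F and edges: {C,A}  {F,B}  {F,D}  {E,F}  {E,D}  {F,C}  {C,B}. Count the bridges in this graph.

The edges on the cycle F-C-B-F are not bridges since each lies on that cycle.
But removing C - A disconnects C from A — this is a bridge.

1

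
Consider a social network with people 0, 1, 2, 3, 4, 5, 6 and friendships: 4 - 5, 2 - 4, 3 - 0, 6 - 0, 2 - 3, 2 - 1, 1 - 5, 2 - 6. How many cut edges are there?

0

The edges on the cycle 2-3-0-6-2 are not bridges since each lies on that cycle.
Every edge lies on some cycle, so there are no bridges.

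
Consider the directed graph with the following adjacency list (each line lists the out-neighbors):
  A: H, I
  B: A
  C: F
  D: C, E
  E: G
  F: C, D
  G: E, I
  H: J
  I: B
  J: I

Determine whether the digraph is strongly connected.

There is no directed path from H to D, so the graph is not strongly connected.

No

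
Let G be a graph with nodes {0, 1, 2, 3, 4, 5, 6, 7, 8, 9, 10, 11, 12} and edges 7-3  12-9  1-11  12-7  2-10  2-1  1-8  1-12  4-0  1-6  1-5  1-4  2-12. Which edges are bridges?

0-4, 1-11, 1-4, 1-5, 1-6, 1-8, 10-2, 12-7, 12-9, 3-7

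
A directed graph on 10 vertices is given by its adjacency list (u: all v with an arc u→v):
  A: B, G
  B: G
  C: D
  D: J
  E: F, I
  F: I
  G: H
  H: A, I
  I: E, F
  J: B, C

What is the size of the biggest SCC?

4

{A, B, G, H} are all mutually reachable — one SCC of size 4.
{C, D, J} are all mutually reachable — one SCC of size 3.
{E, F, I} are all mutually reachable — one SCC of size 3.
The largest has 4 vertices.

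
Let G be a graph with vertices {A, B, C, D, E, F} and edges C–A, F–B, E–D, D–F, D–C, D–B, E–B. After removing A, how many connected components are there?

1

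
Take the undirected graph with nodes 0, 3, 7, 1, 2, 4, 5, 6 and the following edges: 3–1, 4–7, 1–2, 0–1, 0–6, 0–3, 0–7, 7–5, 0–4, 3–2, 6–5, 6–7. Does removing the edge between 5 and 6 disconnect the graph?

No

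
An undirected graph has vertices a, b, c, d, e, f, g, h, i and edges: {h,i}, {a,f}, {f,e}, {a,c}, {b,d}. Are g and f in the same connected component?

No

The component containing g is {g}, and f is not in it.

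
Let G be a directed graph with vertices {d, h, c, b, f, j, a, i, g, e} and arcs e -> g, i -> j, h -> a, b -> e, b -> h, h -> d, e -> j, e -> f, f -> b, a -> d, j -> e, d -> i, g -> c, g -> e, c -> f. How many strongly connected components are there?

1

{a, b, c, d, e, f, g, h, i, j} are all mutually reachable — one SCC of size 10.
That gives 1 strongly connected component.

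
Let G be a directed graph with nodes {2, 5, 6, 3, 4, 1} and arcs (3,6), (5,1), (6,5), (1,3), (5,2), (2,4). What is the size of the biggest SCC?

{1, 3, 5, 6} are all mutually reachable — one SCC of size 4.
{4} is an SCC by itself.
{2} is an SCC by itself.
The largest has 4 vertices.

4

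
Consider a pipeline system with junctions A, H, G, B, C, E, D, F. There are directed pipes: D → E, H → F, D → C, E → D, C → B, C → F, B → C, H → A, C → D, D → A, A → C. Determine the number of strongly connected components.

4

{A, B, C, D, E} are all mutually reachable — one SCC of size 5.
{G} is an SCC by itself.
{H} is an SCC by itself.
{F} is an SCC by itself.
That gives 4 strongly connected components.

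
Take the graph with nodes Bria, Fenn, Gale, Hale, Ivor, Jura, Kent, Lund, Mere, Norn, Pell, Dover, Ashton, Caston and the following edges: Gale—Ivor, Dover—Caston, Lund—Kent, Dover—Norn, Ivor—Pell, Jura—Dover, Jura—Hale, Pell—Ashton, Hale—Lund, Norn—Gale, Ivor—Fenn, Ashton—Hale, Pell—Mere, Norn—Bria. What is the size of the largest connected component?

Starting from Bria we can reach Bria, Fenn, Gale, Hale, Ivor, Jura, Kent, Lund, Mere, Norn, Pell, Dover, Ashton, Caston. That is one component of size 14.
The largest has 14 vertices.

14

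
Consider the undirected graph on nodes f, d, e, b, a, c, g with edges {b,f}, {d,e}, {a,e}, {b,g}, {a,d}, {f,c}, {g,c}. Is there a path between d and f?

No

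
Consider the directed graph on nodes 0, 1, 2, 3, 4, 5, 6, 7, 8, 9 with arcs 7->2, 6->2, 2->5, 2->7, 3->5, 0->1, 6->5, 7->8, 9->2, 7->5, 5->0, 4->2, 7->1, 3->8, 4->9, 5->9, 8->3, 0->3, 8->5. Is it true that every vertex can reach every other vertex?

There is no directed path from 4 to 6, so the graph is not strongly connected.

No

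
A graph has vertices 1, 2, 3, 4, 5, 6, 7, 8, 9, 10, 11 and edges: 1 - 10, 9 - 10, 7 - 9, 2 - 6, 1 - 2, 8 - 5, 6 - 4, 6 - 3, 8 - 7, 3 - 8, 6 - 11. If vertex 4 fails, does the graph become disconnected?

No

Deleting 4 leaves 1 component (was 1), so 4 is not a cut vertex.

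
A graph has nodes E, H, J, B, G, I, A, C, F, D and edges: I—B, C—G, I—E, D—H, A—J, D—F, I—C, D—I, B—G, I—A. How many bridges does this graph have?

The edges on the cycle I-B-G-C-I are not bridges since each lies on that cycle.
But removing A—J disconnects A from J; removing I—A disconnects I from A; removing D—F disconnects D from F; removing D—H disconnects D from H — these are bridges.
In total 6 edges are bridges.

6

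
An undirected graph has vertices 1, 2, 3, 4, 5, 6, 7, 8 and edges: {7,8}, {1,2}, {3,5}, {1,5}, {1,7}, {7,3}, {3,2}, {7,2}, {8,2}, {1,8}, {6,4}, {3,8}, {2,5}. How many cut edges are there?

1

The edges on the cycle 7-3-8-7 are not bridges since each lies on that cycle.
But removing 6-4 disconnects 6 from 4 — this is a bridge.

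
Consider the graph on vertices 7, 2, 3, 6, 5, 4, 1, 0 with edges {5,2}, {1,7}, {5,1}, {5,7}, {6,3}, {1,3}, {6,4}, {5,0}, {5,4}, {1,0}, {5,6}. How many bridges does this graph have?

The edges on the cycle 5-1-0-5 are not bridges since each lies on that cycle.
But removing 2-5 disconnects 2 from 5 — this is a bridge.

1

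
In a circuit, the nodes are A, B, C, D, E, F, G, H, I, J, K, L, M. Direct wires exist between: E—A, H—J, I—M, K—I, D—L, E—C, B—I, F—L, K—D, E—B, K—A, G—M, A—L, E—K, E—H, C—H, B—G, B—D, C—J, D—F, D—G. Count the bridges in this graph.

0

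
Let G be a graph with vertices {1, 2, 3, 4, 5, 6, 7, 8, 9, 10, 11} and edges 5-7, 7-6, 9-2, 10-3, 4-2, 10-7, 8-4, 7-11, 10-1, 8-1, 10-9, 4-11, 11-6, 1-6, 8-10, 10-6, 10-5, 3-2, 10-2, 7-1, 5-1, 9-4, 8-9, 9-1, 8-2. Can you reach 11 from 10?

Yes

From 10 we can reach 1, 2, 3, 4, 5, 6, 7, 8, 9, 10, 11, which includes 11.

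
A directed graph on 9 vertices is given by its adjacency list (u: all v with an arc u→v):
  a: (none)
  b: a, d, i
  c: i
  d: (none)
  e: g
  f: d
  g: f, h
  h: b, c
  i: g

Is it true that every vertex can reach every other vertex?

No

There is no directed path from f to h, so the graph is not strongly connected.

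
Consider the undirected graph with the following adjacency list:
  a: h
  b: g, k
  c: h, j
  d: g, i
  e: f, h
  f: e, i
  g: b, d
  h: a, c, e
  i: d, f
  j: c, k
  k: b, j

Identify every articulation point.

Removing h increases the component count from 1 to 2, so h is a cut vertex.
By contrast removing g leaves 1 component; it is not a cut vertex. No other vertex is a cut vertex either.

h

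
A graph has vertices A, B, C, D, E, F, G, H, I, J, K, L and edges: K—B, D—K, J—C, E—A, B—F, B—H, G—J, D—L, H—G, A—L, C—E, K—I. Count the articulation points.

2

Removing B increases the component count from 1 to 2, so B is a cut vertex.
Removing K increases the component count from 1 to 2, so K is a cut vertex.
By contrast removing D leaves 1 component; it is not a cut vertex. No other vertex is a cut vertex either.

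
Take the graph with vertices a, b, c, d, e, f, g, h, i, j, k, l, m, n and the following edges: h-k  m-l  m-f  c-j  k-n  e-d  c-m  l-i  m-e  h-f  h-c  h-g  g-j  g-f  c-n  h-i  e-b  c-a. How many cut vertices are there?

3

Removing c increases the component count from 1 to 2, so c is a cut vertex.
Removing e increases the component count from 1 to 3, so e is a cut vertex.
Removing m increases the component count from 1 to 2, so m is a cut vertex.
By contrast removing a leaves 1 component; it is not a cut vertex. No other vertex is a cut vertex either.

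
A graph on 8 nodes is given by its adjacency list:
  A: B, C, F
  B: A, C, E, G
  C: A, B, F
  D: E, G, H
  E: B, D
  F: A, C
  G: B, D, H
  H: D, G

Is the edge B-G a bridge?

No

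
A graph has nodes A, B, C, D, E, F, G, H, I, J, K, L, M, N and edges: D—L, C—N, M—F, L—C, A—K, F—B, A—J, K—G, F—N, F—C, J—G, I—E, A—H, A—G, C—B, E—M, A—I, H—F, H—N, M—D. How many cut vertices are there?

Removing A increases the component count from 1 to 2, so A is a cut vertex.
By contrast removing G leaves 1 component; it is not a cut vertex. No other vertex is a cut vertex either.

1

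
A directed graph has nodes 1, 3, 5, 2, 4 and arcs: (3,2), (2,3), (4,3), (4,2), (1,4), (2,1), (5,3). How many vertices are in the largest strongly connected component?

4

{1, 2, 3, 4} are all mutually reachable — one SCC of size 4.
{5} is an SCC by itself.
The largest has 4 vertices.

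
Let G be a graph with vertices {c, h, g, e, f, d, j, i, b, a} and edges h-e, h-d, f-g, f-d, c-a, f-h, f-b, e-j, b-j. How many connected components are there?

i is isolated — a component by itself.
Starting from a we can reach a, c. That is one component of size 2.
Starting from b we can reach b, d, e, f, g, h, j. That is one component of size 7.
Total: 3 components.

3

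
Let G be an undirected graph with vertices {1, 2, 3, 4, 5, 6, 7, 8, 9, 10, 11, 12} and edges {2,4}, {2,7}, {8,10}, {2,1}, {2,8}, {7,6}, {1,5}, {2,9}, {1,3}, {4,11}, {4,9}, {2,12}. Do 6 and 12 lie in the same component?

Yes

From 6 we can reach 1, 2, 3, 4, 5, 6, 7, 8, 9, 10, 11, 12, which includes 12.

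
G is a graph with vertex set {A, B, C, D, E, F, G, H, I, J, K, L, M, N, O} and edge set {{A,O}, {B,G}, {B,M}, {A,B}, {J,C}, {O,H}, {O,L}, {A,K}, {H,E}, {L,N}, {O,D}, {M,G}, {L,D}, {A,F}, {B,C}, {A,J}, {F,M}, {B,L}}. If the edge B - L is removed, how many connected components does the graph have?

B and L are still connected via B-A-O-L, so the component count stays at 2.

2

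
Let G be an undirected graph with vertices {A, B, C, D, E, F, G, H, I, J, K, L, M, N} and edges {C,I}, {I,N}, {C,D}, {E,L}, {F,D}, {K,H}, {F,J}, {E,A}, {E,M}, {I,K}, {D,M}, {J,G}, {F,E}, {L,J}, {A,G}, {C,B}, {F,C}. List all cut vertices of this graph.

C, I, K

Removing C increases the component count from 1 to 3, so C is a cut vertex.
Removing I increases the component count from 1 to 3, so I is a cut vertex.
Removing K increases the component count from 1 to 2, so K is a cut vertex.
By contrast removing L leaves 1 component; it is not a cut vertex. No other vertex is a cut vertex either.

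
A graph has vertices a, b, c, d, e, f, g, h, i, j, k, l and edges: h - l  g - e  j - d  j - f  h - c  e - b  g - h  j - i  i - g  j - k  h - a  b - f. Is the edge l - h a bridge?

Removing l - h leaves no path between l and h: the component count goes from 1 to 2. So it is a bridge.

Yes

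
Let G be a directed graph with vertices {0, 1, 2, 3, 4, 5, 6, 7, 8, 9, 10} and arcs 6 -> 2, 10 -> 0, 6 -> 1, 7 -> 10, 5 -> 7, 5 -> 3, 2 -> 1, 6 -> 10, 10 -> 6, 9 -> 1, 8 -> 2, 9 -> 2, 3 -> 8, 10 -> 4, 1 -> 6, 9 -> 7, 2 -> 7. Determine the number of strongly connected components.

7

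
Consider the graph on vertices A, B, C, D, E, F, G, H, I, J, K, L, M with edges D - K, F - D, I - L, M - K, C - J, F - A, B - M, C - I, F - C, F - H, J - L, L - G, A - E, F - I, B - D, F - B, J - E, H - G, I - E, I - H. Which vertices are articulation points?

Removing F increases the component count from 1 to 2, so F is a cut vertex.
By contrast removing C leaves 1 component; it is not a cut vertex. No other vertex is a cut vertex either.

F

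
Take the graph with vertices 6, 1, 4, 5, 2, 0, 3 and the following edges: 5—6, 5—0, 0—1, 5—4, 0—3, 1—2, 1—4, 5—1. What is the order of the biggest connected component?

Starting from 0 we can reach 0, 1, 2, 3, 4, 5, 6. That is one component of size 7.
The largest has 7 vertices.

7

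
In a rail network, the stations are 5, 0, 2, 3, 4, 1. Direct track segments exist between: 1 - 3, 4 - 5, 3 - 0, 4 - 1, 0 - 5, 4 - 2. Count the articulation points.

Removing 4 increases the component count from 1 to 2, so 4 is a cut vertex.
By contrast removing 3 leaves 1 component; it is not a cut vertex. No other vertex is a cut vertex either.

1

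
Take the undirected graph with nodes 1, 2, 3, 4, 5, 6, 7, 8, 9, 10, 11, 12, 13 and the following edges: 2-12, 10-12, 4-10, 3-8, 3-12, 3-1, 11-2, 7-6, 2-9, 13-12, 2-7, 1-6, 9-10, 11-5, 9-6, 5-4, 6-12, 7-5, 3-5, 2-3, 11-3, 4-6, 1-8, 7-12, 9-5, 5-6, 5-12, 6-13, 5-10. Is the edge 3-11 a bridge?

No

After removing 3-11, the path 3-2-11 still connects them, so the edge is not a bridge.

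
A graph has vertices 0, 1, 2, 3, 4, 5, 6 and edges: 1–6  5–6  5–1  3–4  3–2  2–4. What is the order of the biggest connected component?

3

0 is isolated — a component by itself.
Starting from 1 we can reach 1, 5, 6. That is one component of size 3.
Starting from 2 we can reach 2, 3, 4. That is one component of size 3.
The largest has 3 vertices.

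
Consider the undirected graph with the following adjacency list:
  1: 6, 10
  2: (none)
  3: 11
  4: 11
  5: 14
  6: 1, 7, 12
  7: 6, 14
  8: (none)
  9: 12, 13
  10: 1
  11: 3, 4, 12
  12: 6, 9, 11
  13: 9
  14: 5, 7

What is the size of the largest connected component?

12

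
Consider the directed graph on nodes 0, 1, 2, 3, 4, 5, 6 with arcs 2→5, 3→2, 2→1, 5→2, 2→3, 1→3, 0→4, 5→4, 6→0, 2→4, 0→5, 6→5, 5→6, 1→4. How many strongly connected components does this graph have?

{0, 1, 2, 3, 5, 6} are all mutually reachable — one SCC of size 6.
{4} is an SCC by itself.
That gives 2 strongly connected components.

2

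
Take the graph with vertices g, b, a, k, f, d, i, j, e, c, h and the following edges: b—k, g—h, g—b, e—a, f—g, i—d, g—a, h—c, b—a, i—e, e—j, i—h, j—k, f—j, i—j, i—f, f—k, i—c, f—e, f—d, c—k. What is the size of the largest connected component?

11

Starting from a we can reach a, b, c, d, e, f, g, h, i, j, k. That is one component of size 11.
The largest has 11 vertices.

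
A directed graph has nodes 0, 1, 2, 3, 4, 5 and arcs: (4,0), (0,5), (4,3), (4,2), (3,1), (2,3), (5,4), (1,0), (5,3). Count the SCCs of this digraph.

{0, 1, 2, 3, 4, 5} are all mutually reachable — one SCC of size 6.
That gives 1 strongly connected component.

1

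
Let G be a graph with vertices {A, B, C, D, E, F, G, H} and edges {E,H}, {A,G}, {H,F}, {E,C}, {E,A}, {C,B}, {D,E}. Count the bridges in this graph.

7

removing H—F disconnects H from F; removing A—G disconnects A from G; removing E—D disconnects E from D; removing E—A disconnects E from A — these are bridges.
In total 7 edges are bridges.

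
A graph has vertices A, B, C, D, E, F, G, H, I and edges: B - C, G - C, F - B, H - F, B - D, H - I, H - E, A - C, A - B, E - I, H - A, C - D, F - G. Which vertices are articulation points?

Removing H increases the component count from 1 to 2, so H is a cut vertex.
By contrast removing D leaves 1 component; it is not a cut vertex. No other vertex is a cut vertex either.

H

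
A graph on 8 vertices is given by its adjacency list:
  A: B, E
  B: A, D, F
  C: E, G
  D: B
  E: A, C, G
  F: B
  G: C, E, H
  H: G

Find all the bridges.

A-B, A-E, B-D, B-F, G-H

The edges on the cycle E-G-C-E are not bridges since each lies on that cycle.
But removing A-B disconnects A from B; removing B-D disconnects B from D; removing G-H disconnects G from H; removing E-A disconnects E from A — these are bridges.
In total 5 edges are bridges.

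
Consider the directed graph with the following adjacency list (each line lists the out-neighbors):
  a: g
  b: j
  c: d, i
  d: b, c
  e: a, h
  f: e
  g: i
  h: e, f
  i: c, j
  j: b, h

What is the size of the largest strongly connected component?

{a, b, c, d, e, f, g, h, i, j} are all mutually reachable — one SCC of size 10.
The largest has 10 vertices.

10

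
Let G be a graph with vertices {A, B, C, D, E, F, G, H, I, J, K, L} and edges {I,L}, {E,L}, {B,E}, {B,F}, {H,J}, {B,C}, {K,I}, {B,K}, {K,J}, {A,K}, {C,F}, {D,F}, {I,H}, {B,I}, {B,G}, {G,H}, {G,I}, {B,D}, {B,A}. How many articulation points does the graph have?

1

Removing B increases the component count from 1 to 2, so B is a cut vertex.
By contrast removing G leaves 1 component; it is not a cut vertex. No other vertex is a cut vertex either.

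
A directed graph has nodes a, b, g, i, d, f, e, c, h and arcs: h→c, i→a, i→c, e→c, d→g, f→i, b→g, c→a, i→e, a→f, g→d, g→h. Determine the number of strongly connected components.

{a, c, e, f, i} are all mutually reachable — one SCC of size 5.
{d, g} are all mutually reachable — one SCC of size 2.
{b} is an SCC by itself.
{h} is an SCC by itself.
That gives 4 strongly connected components.

4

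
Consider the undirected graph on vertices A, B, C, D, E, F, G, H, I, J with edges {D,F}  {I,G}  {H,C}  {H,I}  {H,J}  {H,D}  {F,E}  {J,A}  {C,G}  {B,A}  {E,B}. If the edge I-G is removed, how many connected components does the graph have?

I and G are still connected via I-H-C-G, so the component count stays at 1.

1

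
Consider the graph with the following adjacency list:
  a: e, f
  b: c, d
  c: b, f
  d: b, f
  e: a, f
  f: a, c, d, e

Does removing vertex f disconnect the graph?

Yes

Deleting f raises the number of components from 1 to 2, so f is a cut vertex.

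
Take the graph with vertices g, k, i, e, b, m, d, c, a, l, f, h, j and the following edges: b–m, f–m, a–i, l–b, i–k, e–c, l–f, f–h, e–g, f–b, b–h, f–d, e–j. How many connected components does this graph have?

Starting from a we can reach a, i, k. That is one component of size 3.
Starting from c we can reach c, e, g, j. That is one component of size 4.
Starting from b we can reach b, d, f, h, l, m. That is one component of size 6.
Total: 3 components.

3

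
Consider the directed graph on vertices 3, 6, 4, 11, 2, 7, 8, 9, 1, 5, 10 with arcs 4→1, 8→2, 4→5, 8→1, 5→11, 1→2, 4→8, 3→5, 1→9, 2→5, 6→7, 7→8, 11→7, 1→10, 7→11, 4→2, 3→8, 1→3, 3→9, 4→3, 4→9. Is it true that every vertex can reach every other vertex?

No

There is no directed path from 3 to 4, so the graph is not strongly connected.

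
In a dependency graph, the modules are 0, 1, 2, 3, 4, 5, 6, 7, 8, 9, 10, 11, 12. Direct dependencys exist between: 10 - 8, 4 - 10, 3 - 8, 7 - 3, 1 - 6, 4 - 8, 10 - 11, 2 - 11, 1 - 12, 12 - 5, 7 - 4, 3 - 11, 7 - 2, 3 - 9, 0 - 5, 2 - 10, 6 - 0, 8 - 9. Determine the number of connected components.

Starting from 0 we can reach 0, 1, 5, 6, 12. That is one component of size 5.
Starting from 2 we can reach 2, 3, 4, 7, 8, 9, 10, 11. That is one component of size 8.
Total: 2 components.

2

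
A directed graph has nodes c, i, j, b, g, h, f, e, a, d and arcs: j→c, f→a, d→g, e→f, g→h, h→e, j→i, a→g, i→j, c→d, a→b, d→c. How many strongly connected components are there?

4

{a, e, f, g, h} are all mutually reachable — one SCC of size 5.
{i, j} are all mutually reachable — one SCC of size 2.
{c, d} are all mutually reachable — one SCC of size 2.
{b} is an SCC by itself.
That gives 4 strongly connected components.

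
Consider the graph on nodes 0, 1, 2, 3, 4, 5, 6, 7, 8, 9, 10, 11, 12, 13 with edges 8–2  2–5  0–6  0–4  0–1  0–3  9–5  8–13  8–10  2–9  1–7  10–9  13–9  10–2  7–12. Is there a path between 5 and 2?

Yes

From 5 we can reach 2, 5, 8, 9, 10, 13, which includes 2.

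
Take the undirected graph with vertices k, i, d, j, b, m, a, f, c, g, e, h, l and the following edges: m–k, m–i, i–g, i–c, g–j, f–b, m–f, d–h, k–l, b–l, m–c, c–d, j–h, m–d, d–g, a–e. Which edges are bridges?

a-e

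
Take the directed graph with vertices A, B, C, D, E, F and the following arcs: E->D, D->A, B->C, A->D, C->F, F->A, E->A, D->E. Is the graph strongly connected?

There is no directed path from F to C, so the graph is not strongly connected.

No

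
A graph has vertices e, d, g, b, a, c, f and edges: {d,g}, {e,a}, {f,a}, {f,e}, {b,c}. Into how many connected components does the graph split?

3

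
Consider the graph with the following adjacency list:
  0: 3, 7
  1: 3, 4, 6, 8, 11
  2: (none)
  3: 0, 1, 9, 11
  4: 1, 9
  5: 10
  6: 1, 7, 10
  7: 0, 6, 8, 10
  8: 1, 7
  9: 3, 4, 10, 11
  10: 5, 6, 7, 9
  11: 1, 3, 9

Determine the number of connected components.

2

2 is isolated — a component by itself.
Starting from 0 we can reach 0, 1, 3, 4, 5, 6, 7, 8, 9, 10, 11. That is one component of size 11.
Total: 2 components.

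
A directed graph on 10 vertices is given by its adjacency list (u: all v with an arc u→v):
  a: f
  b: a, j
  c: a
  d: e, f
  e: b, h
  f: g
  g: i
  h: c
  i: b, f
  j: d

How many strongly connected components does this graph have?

{a, b, c, d, e, f, g, h, i, j} are all mutually reachable — one SCC of size 10.
That gives 1 strongly connected component.

1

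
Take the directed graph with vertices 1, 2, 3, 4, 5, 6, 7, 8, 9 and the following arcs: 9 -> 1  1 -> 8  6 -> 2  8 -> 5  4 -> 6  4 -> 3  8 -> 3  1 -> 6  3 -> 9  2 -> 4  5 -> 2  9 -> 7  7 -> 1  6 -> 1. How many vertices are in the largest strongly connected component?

{1, 2, 3, 4, 5, 6, 7, 8, 9} are all mutually reachable — one SCC of size 9.
The largest has 9 vertices.

9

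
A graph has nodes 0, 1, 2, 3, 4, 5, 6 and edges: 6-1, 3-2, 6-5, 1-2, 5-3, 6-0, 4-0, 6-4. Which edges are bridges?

none

The edges on the cycle 6-4-0-6 are not bridges since each lies on that cycle.
Every edge lies on some cycle, so there are no bridges.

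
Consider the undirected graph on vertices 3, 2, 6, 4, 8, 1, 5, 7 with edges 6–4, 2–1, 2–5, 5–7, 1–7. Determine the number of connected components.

3 is isolated — a component by itself.
8 is isolated — a component by itself.
Starting from 4 we can reach 4, 6. That is one component of size 2.
Starting from 1 we can reach 1, 2, 5, 7. That is one component of size 4.
Total: 4 components.

4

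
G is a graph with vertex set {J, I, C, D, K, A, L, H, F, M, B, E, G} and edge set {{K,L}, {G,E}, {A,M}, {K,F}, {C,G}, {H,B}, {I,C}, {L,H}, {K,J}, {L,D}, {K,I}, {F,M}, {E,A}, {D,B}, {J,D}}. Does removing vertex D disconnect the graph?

Deleting D leaves 1 component (was 1) (its neighbors B, J, L remain connected to each other), so D is not a cut vertex.

No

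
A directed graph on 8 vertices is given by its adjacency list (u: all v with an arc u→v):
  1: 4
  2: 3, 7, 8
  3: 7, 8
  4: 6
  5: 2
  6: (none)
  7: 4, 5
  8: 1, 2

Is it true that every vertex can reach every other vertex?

No

There is no directed path from 1 to 7, so the graph is not strongly connected.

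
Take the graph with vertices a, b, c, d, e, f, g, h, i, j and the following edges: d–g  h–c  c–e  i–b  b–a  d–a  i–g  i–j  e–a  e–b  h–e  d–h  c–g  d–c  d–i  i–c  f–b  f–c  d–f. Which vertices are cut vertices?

Removing i increases the component count from 1 to 2, so i is a cut vertex.
By contrast removing h leaves 1 component; it is not a cut vertex. No other vertex is a cut vertex either.

i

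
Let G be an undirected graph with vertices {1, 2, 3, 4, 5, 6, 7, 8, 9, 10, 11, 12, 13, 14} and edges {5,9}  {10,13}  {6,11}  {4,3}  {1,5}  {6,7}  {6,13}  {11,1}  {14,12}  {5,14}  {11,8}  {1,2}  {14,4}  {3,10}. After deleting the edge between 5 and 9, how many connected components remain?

2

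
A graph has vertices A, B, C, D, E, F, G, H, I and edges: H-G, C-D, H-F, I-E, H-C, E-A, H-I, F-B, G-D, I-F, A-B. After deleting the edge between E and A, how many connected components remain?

1

E and A are still connected via E-I-F-B-A, so the component count stays at 1.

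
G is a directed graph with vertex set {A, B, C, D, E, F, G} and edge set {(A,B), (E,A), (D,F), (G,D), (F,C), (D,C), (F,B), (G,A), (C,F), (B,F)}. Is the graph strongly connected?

There is no directed path from A to G, so the graph is not strongly connected.

No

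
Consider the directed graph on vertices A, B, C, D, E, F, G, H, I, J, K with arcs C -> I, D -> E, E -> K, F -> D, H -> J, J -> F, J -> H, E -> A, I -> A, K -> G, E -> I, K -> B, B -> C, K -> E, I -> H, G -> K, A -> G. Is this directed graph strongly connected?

From D we can reach every vertex (A, B, C, D, E, F, G, H, I, J, K), and every vertex can reach D (A, B, C, D, E, F, G, H, I, J, K). So the whole graph is one strongly connected component.

Yes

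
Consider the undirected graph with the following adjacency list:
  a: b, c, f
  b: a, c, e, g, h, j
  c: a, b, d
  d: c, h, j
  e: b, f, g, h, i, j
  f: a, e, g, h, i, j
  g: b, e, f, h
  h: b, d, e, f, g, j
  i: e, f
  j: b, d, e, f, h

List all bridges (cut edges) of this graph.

none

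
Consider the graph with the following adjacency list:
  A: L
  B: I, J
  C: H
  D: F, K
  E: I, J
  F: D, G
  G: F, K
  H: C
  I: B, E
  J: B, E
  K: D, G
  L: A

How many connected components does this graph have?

4

Starting from A we can reach A, L. That is one component of size 2.
Starting from C we can reach C, H. That is one component of size 2.
Starting from B we can reach B, E, I, J. That is one component of size 4.
Starting from D we can reach D, F, G, K. That is one component of size 4.
Total: 4 components.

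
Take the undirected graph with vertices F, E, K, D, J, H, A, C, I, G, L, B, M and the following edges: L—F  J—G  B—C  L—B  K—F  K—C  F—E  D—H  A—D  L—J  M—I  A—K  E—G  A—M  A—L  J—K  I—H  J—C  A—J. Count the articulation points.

Removing A increases the component count from 1 to 2, so A is a cut vertex.
By contrast removing H leaves 1 component; it is not a cut vertex. No other vertex is a cut vertex either.

1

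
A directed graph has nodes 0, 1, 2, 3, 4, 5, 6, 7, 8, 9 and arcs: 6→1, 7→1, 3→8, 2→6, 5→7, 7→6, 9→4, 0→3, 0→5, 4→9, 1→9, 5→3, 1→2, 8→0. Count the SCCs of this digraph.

4

{0, 3, 5, 8} are all mutually reachable — one SCC of size 4.
{1, 2, 6} are all mutually reachable — one SCC of size 3.
{4, 9} are all mutually reachable — one SCC of size 2.
{7} is an SCC by itself.
That gives 4 strongly connected components.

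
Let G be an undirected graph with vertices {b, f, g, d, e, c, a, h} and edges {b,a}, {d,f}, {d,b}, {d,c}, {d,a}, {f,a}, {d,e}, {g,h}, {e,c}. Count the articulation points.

1

Removing d increases the component count from 2 to 3, so d is a cut vertex.
By contrast removing a leaves 2 components; it is not a cut vertex. No other vertex is a cut vertex either.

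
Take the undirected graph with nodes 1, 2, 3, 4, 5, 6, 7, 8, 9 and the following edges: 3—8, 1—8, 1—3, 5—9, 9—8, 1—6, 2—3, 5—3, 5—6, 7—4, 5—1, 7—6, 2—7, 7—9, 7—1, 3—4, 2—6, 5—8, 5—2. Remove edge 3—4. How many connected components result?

3 and 4 are still connected via 3-2-7-4, so the component count stays at 1.

1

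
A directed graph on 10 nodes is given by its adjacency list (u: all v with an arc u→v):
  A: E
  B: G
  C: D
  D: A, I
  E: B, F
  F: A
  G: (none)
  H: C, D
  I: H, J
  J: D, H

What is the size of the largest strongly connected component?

{C, D, H, I, J} are all mutually reachable — one SCC of size 5.
{A, E, F} are all mutually reachable — one SCC of size 3.
{B} is an SCC by itself.
{G} is an SCC by itself.
The largest has 5 vertices.

5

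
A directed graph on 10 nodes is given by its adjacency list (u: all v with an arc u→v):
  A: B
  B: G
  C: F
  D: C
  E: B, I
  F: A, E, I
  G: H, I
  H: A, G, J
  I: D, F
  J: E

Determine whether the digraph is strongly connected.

From C we can reach every vertex (A, B, C, D, E, F, G, H, I, J), and every vertex can reach C (A, B, C, D, E, F, G, H, I, J). So the whole graph is one strongly connected component.

Yes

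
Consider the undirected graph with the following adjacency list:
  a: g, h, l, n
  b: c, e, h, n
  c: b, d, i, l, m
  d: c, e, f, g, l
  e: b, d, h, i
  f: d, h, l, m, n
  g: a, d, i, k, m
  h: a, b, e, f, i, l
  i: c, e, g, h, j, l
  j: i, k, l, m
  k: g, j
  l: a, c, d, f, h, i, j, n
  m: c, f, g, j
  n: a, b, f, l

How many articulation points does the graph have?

0

Removing k, for instance, still leaves 1 component. No single vertex removal increases the component count — the graph has no articulation points.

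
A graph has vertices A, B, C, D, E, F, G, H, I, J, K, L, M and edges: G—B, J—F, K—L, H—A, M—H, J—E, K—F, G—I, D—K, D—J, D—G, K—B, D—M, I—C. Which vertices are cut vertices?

Removing D increases the component count from 1 to 2, so D is a cut vertex.
Removing G increases the component count from 1 to 2, so G is a cut vertex.
Removing H increases the component count from 1 to 2, so H is a cut vertex.
Likewise I, J, K, M are cut vertices.
By contrast removing F leaves 1 component; it is not a cut vertex. No other vertex is a cut vertex either.

D, G, H, I, J, K, M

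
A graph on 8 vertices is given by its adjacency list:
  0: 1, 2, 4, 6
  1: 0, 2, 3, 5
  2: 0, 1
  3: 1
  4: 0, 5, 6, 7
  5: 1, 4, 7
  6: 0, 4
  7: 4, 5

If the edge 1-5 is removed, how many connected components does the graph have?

1 and 5 are still connected via 1-0-4-5, so the component count stays at 1.

1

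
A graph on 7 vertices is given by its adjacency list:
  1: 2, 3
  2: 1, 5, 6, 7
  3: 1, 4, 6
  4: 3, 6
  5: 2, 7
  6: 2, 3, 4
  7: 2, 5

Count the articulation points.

1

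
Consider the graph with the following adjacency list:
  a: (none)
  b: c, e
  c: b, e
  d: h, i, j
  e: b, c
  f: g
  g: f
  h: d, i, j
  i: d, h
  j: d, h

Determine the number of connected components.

4

a is isolated — a component by itself.
Starting from f we can reach f, g. That is one component of size 2.
Starting from b we can reach b, c, e. That is one component of size 3.
Starting from d we can reach d, h, i, j. That is one component of size 4.
Total: 4 components.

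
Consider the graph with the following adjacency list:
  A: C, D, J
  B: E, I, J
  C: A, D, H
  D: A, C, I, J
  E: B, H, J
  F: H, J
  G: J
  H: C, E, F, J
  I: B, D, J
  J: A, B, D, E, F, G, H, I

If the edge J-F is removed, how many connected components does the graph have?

J and F are still connected via J-H-F, so the component count stays at 1.

1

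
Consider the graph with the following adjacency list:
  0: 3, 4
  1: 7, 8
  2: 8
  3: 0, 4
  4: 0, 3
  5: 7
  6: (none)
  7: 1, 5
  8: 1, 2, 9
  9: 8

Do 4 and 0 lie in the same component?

From 4 we can reach 0, 3, 4, which includes 0.

Yes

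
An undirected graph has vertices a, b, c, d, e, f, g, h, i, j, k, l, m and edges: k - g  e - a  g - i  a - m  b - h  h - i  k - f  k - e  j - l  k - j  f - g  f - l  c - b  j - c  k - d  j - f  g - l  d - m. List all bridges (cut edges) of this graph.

none

The edges on the cycle k-e-a-m-d-k are not bridges since each lies on that cycle.
Every edge lies on some cycle, so there are no bridges.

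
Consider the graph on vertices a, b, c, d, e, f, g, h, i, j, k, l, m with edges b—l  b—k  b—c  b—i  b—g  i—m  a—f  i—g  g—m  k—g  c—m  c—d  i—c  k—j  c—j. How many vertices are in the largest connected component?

9

e is isolated — a component by itself.
h is isolated — a component by itself.
Starting from a we can reach a, f. That is one component of size 2.
Starting from b we can reach b, c, d, g, i, j, k, l, m. That is one component of size 9.
The largest has 9 vertices.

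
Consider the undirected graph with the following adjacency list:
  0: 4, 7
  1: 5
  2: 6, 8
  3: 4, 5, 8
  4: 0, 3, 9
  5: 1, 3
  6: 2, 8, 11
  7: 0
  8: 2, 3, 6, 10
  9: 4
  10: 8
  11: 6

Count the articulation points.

6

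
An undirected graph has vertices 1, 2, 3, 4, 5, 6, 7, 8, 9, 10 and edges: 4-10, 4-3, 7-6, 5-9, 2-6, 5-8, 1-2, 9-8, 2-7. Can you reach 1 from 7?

Yes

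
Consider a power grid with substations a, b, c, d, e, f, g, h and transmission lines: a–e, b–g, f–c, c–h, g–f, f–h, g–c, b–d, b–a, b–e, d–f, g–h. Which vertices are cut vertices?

b

Removing b increases the component count from 1 to 2, so b is a cut vertex.
By contrast removing a leaves 1 component; it is not a cut vertex. No other vertex is a cut vertex either.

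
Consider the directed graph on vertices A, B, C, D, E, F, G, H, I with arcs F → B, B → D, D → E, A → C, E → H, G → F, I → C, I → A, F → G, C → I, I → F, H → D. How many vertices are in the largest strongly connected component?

3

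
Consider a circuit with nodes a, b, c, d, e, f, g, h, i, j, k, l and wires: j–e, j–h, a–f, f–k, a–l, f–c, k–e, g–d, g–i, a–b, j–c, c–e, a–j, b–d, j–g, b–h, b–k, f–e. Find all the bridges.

a-l, g-i

The edges on the cycle a-j-g-d-b-a are not bridges since each lies on that cycle.
But removing g–i disconnects g from i; removing a–l disconnects a from l — these are bridges.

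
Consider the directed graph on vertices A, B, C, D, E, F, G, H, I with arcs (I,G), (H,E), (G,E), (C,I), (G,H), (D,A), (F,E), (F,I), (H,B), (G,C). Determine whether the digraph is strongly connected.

There is no directed path from B to G, so the graph is not strongly connected.

No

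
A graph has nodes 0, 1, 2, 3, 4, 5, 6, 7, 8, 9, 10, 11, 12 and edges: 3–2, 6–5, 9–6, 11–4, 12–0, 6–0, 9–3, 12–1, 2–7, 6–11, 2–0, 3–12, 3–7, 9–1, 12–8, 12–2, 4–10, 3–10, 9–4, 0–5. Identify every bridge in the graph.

The edges on the cycle 9-3-12-0-6-9 are not bridges since each lies on that cycle.
But removing 8–12 disconnects 8 from 12 — this is a bridge.

12-8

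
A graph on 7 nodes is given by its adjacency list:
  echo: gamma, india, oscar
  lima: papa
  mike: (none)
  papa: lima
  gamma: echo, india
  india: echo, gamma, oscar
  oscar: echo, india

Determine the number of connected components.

3

mike is isolated — a component by itself.
Starting from lima we can reach lima, papa. That is one component of size 2.
Starting from echo we can reach echo, gamma, india, oscar. That is one component of size 4.
Total: 3 components.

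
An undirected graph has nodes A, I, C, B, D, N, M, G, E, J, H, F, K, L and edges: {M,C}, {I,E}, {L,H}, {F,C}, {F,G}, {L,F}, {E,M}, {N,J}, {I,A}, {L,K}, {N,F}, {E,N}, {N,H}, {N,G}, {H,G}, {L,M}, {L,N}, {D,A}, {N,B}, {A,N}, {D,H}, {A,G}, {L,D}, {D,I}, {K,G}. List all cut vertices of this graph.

N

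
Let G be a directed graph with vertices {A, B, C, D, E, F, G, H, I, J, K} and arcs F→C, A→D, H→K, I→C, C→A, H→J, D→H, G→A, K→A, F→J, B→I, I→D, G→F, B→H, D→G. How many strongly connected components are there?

5

{A, C, D, F, G, H, K} are all mutually reachable — one SCC of size 7.
{B} is an SCC by itself.
{E} is an SCC by itself.
{J} is an SCC by itself.
{I} is an SCC by itself.
That gives 5 strongly connected components.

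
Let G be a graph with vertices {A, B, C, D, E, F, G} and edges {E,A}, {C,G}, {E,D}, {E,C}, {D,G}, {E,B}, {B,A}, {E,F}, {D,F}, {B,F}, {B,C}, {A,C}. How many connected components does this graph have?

Starting from A we can reach A, B, C, D, E, F, G. That is one component of size 7.
Total: 1 component.

1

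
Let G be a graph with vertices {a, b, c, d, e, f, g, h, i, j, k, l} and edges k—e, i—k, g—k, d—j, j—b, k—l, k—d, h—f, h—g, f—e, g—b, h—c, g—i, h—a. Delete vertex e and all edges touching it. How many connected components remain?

1

With e gone, the remaining components are: {a, b, c, d, f, g, h, i, j, k, l}.
That is 1 component.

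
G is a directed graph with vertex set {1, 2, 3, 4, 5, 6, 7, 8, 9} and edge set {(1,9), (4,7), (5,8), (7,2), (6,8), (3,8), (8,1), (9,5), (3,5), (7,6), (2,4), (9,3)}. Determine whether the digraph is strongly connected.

No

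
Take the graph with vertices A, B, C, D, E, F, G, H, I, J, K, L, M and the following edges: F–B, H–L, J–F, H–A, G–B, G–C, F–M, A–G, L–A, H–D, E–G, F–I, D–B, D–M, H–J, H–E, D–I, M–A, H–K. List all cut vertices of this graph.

G, H

Removing G increases the component count from 1 to 2, so G is a cut vertex.
Removing H increases the component count from 1 to 2, so H is a cut vertex.
By contrast removing M leaves 1 component; it is not a cut vertex. No other vertex is a cut vertex either.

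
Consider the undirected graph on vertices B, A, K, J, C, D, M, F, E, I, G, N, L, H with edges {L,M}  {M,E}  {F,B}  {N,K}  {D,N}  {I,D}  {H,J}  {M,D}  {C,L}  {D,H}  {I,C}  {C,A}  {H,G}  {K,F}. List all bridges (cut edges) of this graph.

The edges on the cycle I-C-L-M-D-I are not bridges since each lies on that cycle.
But removing G-H disconnects G from H; removing D-H disconnects D from H; removing M-E disconnects M from E; removing K-F disconnects K from F — these are bridges.
In total 9 edges are bridges.

A-C, B-F, D-H, D-N, E-M, F-K, G-H, H-J, K-N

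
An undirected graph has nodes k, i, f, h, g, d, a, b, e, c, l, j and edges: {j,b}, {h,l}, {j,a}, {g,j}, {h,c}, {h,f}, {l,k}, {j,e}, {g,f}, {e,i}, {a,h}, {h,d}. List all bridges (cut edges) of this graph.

The edges on the cycle g-j-a-h-f-g are not bridges since each lies on that cycle.
But removing j–e disconnects j from e; removing d–h disconnects d from h; removing l–h disconnects l from h; removing l–k disconnects l from k — these are bridges.
In total 7 edges are bridges.

b-j, c-h, d-h, e-i, e-j, h-l, k-l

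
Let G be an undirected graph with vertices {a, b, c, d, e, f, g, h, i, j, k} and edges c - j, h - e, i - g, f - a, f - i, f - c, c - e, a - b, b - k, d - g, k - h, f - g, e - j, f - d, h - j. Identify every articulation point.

Removing f increases the component count from 1 to 2, so f is a cut vertex.
By contrast removing b leaves 1 component; it is not a cut vertex. No other vertex is a cut vertex either.

f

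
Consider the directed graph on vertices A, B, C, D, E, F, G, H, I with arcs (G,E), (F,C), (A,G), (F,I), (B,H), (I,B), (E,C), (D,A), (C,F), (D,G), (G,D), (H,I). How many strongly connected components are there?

4

{A, D, G} are all mutually reachable — one SCC of size 3.
{B, H, I} are all mutually reachable — one SCC of size 3.
{C, F} are all mutually reachable — one SCC of size 2.
{E} is an SCC by itself.
That gives 4 strongly connected components.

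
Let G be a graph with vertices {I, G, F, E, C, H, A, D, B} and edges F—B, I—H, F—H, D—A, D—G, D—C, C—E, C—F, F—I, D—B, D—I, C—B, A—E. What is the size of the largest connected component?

9

Starting from A we can reach A, B, C, D, E, F, G, H, I. That is one component of size 9.
The largest has 9 vertices.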